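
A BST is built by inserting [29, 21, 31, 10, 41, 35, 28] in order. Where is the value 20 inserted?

Starting tree (level order): [29, 21, 31, 10, 28, None, 41, None, None, None, None, 35]
Insertion path: 29 -> 21 -> 10
Result: insert 20 as right child of 10
Final tree (level order): [29, 21, 31, 10, 28, None, 41, None, 20, None, None, 35]


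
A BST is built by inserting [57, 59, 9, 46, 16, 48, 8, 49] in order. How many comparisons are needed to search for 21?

Search path for 21: 57 -> 9 -> 46 -> 16
Found: False
Comparisons: 4


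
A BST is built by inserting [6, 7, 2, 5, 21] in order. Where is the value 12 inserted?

Starting tree (level order): [6, 2, 7, None, 5, None, 21]
Insertion path: 6 -> 7 -> 21
Result: insert 12 as left child of 21
Final tree (level order): [6, 2, 7, None, 5, None, 21, None, None, 12]


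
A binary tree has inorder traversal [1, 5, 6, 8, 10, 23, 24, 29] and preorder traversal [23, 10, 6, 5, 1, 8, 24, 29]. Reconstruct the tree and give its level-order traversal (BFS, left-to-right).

Inorder:  [1, 5, 6, 8, 10, 23, 24, 29]
Preorder: [23, 10, 6, 5, 1, 8, 24, 29]
Algorithm: preorder visits root first, so consume preorder in order;
for each root, split the current inorder slice at that value into
left-subtree inorder and right-subtree inorder, then recurse.
Recursive splits:
  root=23; inorder splits into left=[1, 5, 6, 8, 10], right=[24, 29]
  root=10; inorder splits into left=[1, 5, 6, 8], right=[]
  root=6; inorder splits into left=[1, 5], right=[8]
  root=5; inorder splits into left=[1], right=[]
  root=1; inorder splits into left=[], right=[]
  root=8; inorder splits into left=[], right=[]
  root=24; inorder splits into left=[], right=[29]
  root=29; inorder splits into left=[], right=[]
Reconstructed level-order: [23, 10, 24, 6, 29, 5, 8, 1]


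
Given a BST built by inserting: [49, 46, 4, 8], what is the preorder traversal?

Tree insertion order: [49, 46, 4, 8]
Tree (level-order array): [49, 46, None, 4, None, None, 8]
Preorder traversal: [49, 46, 4, 8]


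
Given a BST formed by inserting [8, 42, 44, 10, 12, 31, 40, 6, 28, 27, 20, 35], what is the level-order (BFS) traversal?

Tree insertion order: [8, 42, 44, 10, 12, 31, 40, 6, 28, 27, 20, 35]
Tree (level-order array): [8, 6, 42, None, None, 10, 44, None, 12, None, None, None, 31, 28, 40, 27, None, 35, None, 20]
BFS from the root, enqueuing left then right child of each popped node:
  queue [8] -> pop 8, enqueue [6, 42], visited so far: [8]
  queue [6, 42] -> pop 6, enqueue [none], visited so far: [8, 6]
  queue [42] -> pop 42, enqueue [10, 44], visited so far: [8, 6, 42]
  queue [10, 44] -> pop 10, enqueue [12], visited so far: [8, 6, 42, 10]
  queue [44, 12] -> pop 44, enqueue [none], visited so far: [8, 6, 42, 10, 44]
  queue [12] -> pop 12, enqueue [31], visited so far: [8, 6, 42, 10, 44, 12]
  queue [31] -> pop 31, enqueue [28, 40], visited so far: [8, 6, 42, 10, 44, 12, 31]
  queue [28, 40] -> pop 28, enqueue [27], visited so far: [8, 6, 42, 10, 44, 12, 31, 28]
  queue [40, 27] -> pop 40, enqueue [35], visited so far: [8, 6, 42, 10, 44, 12, 31, 28, 40]
  queue [27, 35] -> pop 27, enqueue [20], visited so far: [8, 6, 42, 10, 44, 12, 31, 28, 40, 27]
  queue [35, 20] -> pop 35, enqueue [none], visited so far: [8, 6, 42, 10, 44, 12, 31, 28, 40, 27, 35]
  queue [20] -> pop 20, enqueue [none], visited so far: [8, 6, 42, 10, 44, 12, 31, 28, 40, 27, 35, 20]
Result: [8, 6, 42, 10, 44, 12, 31, 28, 40, 27, 35, 20]


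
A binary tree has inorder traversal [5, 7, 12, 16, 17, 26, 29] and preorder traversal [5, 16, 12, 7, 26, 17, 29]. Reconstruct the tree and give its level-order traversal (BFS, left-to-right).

Inorder:  [5, 7, 12, 16, 17, 26, 29]
Preorder: [5, 16, 12, 7, 26, 17, 29]
Algorithm: preorder visits root first, so consume preorder in order;
for each root, split the current inorder slice at that value into
left-subtree inorder and right-subtree inorder, then recurse.
Recursive splits:
  root=5; inorder splits into left=[], right=[7, 12, 16, 17, 26, 29]
  root=16; inorder splits into left=[7, 12], right=[17, 26, 29]
  root=12; inorder splits into left=[7], right=[]
  root=7; inorder splits into left=[], right=[]
  root=26; inorder splits into left=[17], right=[29]
  root=17; inorder splits into left=[], right=[]
  root=29; inorder splits into left=[], right=[]
Reconstructed level-order: [5, 16, 12, 26, 7, 17, 29]


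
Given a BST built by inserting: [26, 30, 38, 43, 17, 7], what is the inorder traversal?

Tree insertion order: [26, 30, 38, 43, 17, 7]
Tree (level-order array): [26, 17, 30, 7, None, None, 38, None, None, None, 43]
Inorder traversal: [7, 17, 26, 30, 38, 43]


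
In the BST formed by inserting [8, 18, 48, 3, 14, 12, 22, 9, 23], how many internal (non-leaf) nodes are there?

Tree built from: [8, 18, 48, 3, 14, 12, 22, 9, 23]
Tree (level-order array): [8, 3, 18, None, None, 14, 48, 12, None, 22, None, 9, None, None, 23]
Rule: An internal node has at least one child.
Per-node child counts:
  node 8: 2 child(ren)
  node 3: 0 child(ren)
  node 18: 2 child(ren)
  node 14: 1 child(ren)
  node 12: 1 child(ren)
  node 9: 0 child(ren)
  node 48: 1 child(ren)
  node 22: 1 child(ren)
  node 23: 0 child(ren)
Matching nodes: [8, 18, 14, 12, 48, 22]
Count of internal (non-leaf) nodes: 6


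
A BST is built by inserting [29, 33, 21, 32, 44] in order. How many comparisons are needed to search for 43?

Search path for 43: 29 -> 33 -> 44
Found: False
Comparisons: 3


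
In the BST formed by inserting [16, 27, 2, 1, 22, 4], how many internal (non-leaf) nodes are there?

Tree built from: [16, 27, 2, 1, 22, 4]
Tree (level-order array): [16, 2, 27, 1, 4, 22]
Rule: An internal node has at least one child.
Per-node child counts:
  node 16: 2 child(ren)
  node 2: 2 child(ren)
  node 1: 0 child(ren)
  node 4: 0 child(ren)
  node 27: 1 child(ren)
  node 22: 0 child(ren)
Matching nodes: [16, 2, 27]
Count of internal (non-leaf) nodes: 3


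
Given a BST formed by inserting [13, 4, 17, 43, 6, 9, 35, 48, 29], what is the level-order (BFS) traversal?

Tree insertion order: [13, 4, 17, 43, 6, 9, 35, 48, 29]
Tree (level-order array): [13, 4, 17, None, 6, None, 43, None, 9, 35, 48, None, None, 29]
BFS from the root, enqueuing left then right child of each popped node:
  queue [13] -> pop 13, enqueue [4, 17], visited so far: [13]
  queue [4, 17] -> pop 4, enqueue [6], visited so far: [13, 4]
  queue [17, 6] -> pop 17, enqueue [43], visited so far: [13, 4, 17]
  queue [6, 43] -> pop 6, enqueue [9], visited so far: [13, 4, 17, 6]
  queue [43, 9] -> pop 43, enqueue [35, 48], visited so far: [13, 4, 17, 6, 43]
  queue [9, 35, 48] -> pop 9, enqueue [none], visited so far: [13, 4, 17, 6, 43, 9]
  queue [35, 48] -> pop 35, enqueue [29], visited so far: [13, 4, 17, 6, 43, 9, 35]
  queue [48, 29] -> pop 48, enqueue [none], visited so far: [13, 4, 17, 6, 43, 9, 35, 48]
  queue [29] -> pop 29, enqueue [none], visited so far: [13, 4, 17, 6, 43, 9, 35, 48, 29]
Result: [13, 4, 17, 6, 43, 9, 35, 48, 29]


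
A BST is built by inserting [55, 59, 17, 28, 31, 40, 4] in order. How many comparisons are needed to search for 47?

Search path for 47: 55 -> 17 -> 28 -> 31 -> 40
Found: False
Comparisons: 5


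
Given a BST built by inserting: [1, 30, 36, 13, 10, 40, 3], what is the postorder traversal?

Tree insertion order: [1, 30, 36, 13, 10, 40, 3]
Tree (level-order array): [1, None, 30, 13, 36, 10, None, None, 40, 3]
Postorder traversal: [3, 10, 13, 40, 36, 30, 1]


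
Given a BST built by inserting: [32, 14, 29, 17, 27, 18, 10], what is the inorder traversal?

Tree insertion order: [32, 14, 29, 17, 27, 18, 10]
Tree (level-order array): [32, 14, None, 10, 29, None, None, 17, None, None, 27, 18]
Inorder traversal: [10, 14, 17, 18, 27, 29, 32]


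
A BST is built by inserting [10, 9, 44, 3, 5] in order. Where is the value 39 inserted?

Starting tree (level order): [10, 9, 44, 3, None, None, None, None, 5]
Insertion path: 10 -> 44
Result: insert 39 as left child of 44
Final tree (level order): [10, 9, 44, 3, None, 39, None, None, 5]


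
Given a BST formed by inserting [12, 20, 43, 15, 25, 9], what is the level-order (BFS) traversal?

Tree insertion order: [12, 20, 43, 15, 25, 9]
Tree (level-order array): [12, 9, 20, None, None, 15, 43, None, None, 25]
BFS from the root, enqueuing left then right child of each popped node:
  queue [12] -> pop 12, enqueue [9, 20], visited so far: [12]
  queue [9, 20] -> pop 9, enqueue [none], visited so far: [12, 9]
  queue [20] -> pop 20, enqueue [15, 43], visited so far: [12, 9, 20]
  queue [15, 43] -> pop 15, enqueue [none], visited so far: [12, 9, 20, 15]
  queue [43] -> pop 43, enqueue [25], visited so far: [12, 9, 20, 15, 43]
  queue [25] -> pop 25, enqueue [none], visited so far: [12, 9, 20, 15, 43, 25]
Result: [12, 9, 20, 15, 43, 25]


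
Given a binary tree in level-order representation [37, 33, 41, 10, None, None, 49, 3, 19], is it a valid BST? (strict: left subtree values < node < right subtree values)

Level-order array: [37, 33, 41, 10, None, None, 49, 3, 19]
Validate using subtree bounds (lo, hi): at each node, require lo < value < hi,
then recurse left with hi=value and right with lo=value.
Preorder trace (stopping at first violation):
  at node 37 with bounds (-inf, +inf): OK
  at node 33 with bounds (-inf, 37): OK
  at node 10 with bounds (-inf, 33): OK
  at node 3 with bounds (-inf, 10): OK
  at node 19 with bounds (10, 33): OK
  at node 41 with bounds (37, +inf): OK
  at node 49 with bounds (41, +inf): OK
No violation found at any node.
Result: Valid BST


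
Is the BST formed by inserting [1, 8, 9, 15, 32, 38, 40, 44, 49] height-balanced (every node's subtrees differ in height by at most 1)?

Tree (level-order array): [1, None, 8, None, 9, None, 15, None, 32, None, 38, None, 40, None, 44, None, 49]
Definition: a tree is height-balanced if, at every node, |h(left) - h(right)| <= 1 (empty subtree has height -1).
Bottom-up per-node check:
  node 49: h_left=-1, h_right=-1, diff=0 [OK], height=0
  node 44: h_left=-1, h_right=0, diff=1 [OK], height=1
  node 40: h_left=-1, h_right=1, diff=2 [FAIL (|-1-1|=2 > 1)], height=2
  node 38: h_left=-1, h_right=2, diff=3 [FAIL (|-1-2|=3 > 1)], height=3
  node 32: h_left=-1, h_right=3, diff=4 [FAIL (|-1-3|=4 > 1)], height=4
  node 15: h_left=-1, h_right=4, diff=5 [FAIL (|-1-4|=5 > 1)], height=5
  node 9: h_left=-1, h_right=5, diff=6 [FAIL (|-1-5|=6 > 1)], height=6
  node 8: h_left=-1, h_right=6, diff=7 [FAIL (|-1-6|=7 > 1)], height=7
  node 1: h_left=-1, h_right=7, diff=8 [FAIL (|-1-7|=8 > 1)], height=8
Node 40 violates the condition: |-1 - 1| = 2 > 1.
Result: Not balanced


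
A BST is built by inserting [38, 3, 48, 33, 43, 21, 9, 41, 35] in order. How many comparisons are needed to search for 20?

Search path for 20: 38 -> 3 -> 33 -> 21 -> 9
Found: False
Comparisons: 5


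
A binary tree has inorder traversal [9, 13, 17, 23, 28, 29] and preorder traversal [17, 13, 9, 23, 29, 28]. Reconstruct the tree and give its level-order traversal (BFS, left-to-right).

Inorder:  [9, 13, 17, 23, 28, 29]
Preorder: [17, 13, 9, 23, 29, 28]
Algorithm: preorder visits root first, so consume preorder in order;
for each root, split the current inorder slice at that value into
left-subtree inorder and right-subtree inorder, then recurse.
Recursive splits:
  root=17; inorder splits into left=[9, 13], right=[23, 28, 29]
  root=13; inorder splits into left=[9], right=[]
  root=9; inorder splits into left=[], right=[]
  root=23; inorder splits into left=[], right=[28, 29]
  root=29; inorder splits into left=[28], right=[]
  root=28; inorder splits into left=[], right=[]
Reconstructed level-order: [17, 13, 23, 9, 29, 28]


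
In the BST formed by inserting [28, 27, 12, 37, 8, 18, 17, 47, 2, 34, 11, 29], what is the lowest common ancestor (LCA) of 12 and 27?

Tree insertion order: [28, 27, 12, 37, 8, 18, 17, 47, 2, 34, 11, 29]
Tree (level-order array): [28, 27, 37, 12, None, 34, 47, 8, 18, 29, None, None, None, 2, 11, 17]
In a BST, the LCA of p=12, q=27 is the first node v on the
root-to-leaf path with p <= v <= q (go left if both < v, right if both > v).
Walk from root:
  at 28: both 12 and 27 < 28, go left
  at 27: 12 <= 27 <= 27, this is the LCA
LCA = 27


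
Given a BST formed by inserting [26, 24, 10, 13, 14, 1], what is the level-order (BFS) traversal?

Tree insertion order: [26, 24, 10, 13, 14, 1]
Tree (level-order array): [26, 24, None, 10, None, 1, 13, None, None, None, 14]
BFS from the root, enqueuing left then right child of each popped node:
  queue [26] -> pop 26, enqueue [24], visited so far: [26]
  queue [24] -> pop 24, enqueue [10], visited so far: [26, 24]
  queue [10] -> pop 10, enqueue [1, 13], visited so far: [26, 24, 10]
  queue [1, 13] -> pop 1, enqueue [none], visited so far: [26, 24, 10, 1]
  queue [13] -> pop 13, enqueue [14], visited so far: [26, 24, 10, 1, 13]
  queue [14] -> pop 14, enqueue [none], visited so far: [26, 24, 10, 1, 13, 14]
Result: [26, 24, 10, 1, 13, 14]


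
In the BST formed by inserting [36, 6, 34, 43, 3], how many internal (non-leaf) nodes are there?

Tree built from: [36, 6, 34, 43, 3]
Tree (level-order array): [36, 6, 43, 3, 34]
Rule: An internal node has at least one child.
Per-node child counts:
  node 36: 2 child(ren)
  node 6: 2 child(ren)
  node 3: 0 child(ren)
  node 34: 0 child(ren)
  node 43: 0 child(ren)
Matching nodes: [36, 6]
Count of internal (non-leaf) nodes: 2


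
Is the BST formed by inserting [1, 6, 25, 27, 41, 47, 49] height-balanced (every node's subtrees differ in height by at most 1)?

Tree (level-order array): [1, None, 6, None, 25, None, 27, None, 41, None, 47, None, 49]
Definition: a tree is height-balanced if, at every node, |h(left) - h(right)| <= 1 (empty subtree has height -1).
Bottom-up per-node check:
  node 49: h_left=-1, h_right=-1, diff=0 [OK], height=0
  node 47: h_left=-1, h_right=0, diff=1 [OK], height=1
  node 41: h_left=-1, h_right=1, diff=2 [FAIL (|-1-1|=2 > 1)], height=2
  node 27: h_left=-1, h_right=2, diff=3 [FAIL (|-1-2|=3 > 1)], height=3
  node 25: h_left=-1, h_right=3, diff=4 [FAIL (|-1-3|=4 > 1)], height=4
  node 6: h_left=-1, h_right=4, diff=5 [FAIL (|-1-4|=5 > 1)], height=5
  node 1: h_left=-1, h_right=5, diff=6 [FAIL (|-1-5|=6 > 1)], height=6
Node 41 violates the condition: |-1 - 1| = 2 > 1.
Result: Not balanced


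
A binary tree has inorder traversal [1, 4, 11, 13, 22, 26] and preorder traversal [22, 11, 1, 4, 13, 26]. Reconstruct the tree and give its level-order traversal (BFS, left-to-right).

Inorder:  [1, 4, 11, 13, 22, 26]
Preorder: [22, 11, 1, 4, 13, 26]
Algorithm: preorder visits root first, so consume preorder in order;
for each root, split the current inorder slice at that value into
left-subtree inorder and right-subtree inorder, then recurse.
Recursive splits:
  root=22; inorder splits into left=[1, 4, 11, 13], right=[26]
  root=11; inorder splits into left=[1, 4], right=[13]
  root=1; inorder splits into left=[], right=[4]
  root=4; inorder splits into left=[], right=[]
  root=13; inorder splits into left=[], right=[]
  root=26; inorder splits into left=[], right=[]
Reconstructed level-order: [22, 11, 26, 1, 13, 4]


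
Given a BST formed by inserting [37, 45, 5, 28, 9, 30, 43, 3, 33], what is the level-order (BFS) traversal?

Tree insertion order: [37, 45, 5, 28, 9, 30, 43, 3, 33]
Tree (level-order array): [37, 5, 45, 3, 28, 43, None, None, None, 9, 30, None, None, None, None, None, 33]
BFS from the root, enqueuing left then right child of each popped node:
  queue [37] -> pop 37, enqueue [5, 45], visited so far: [37]
  queue [5, 45] -> pop 5, enqueue [3, 28], visited so far: [37, 5]
  queue [45, 3, 28] -> pop 45, enqueue [43], visited so far: [37, 5, 45]
  queue [3, 28, 43] -> pop 3, enqueue [none], visited so far: [37, 5, 45, 3]
  queue [28, 43] -> pop 28, enqueue [9, 30], visited so far: [37, 5, 45, 3, 28]
  queue [43, 9, 30] -> pop 43, enqueue [none], visited so far: [37, 5, 45, 3, 28, 43]
  queue [9, 30] -> pop 9, enqueue [none], visited so far: [37, 5, 45, 3, 28, 43, 9]
  queue [30] -> pop 30, enqueue [33], visited so far: [37, 5, 45, 3, 28, 43, 9, 30]
  queue [33] -> pop 33, enqueue [none], visited so far: [37, 5, 45, 3, 28, 43, 9, 30, 33]
Result: [37, 5, 45, 3, 28, 43, 9, 30, 33]


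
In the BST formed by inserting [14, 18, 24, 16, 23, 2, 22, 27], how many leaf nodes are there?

Tree built from: [14, 18, 24, 16, 23, 2, 22, 27]
Tree (level-order array): [14, 2, 18, None, None, 16, 24, None, None, 23, 27, 22]
Rule: A leaf has 0 children.
Per-node child counts:
  node 14: 2 child(ren)
  node 2: 0 child(ren)
  node 18: 2 child(ren)
  node 16: 0 child(ren)
  node 24: 2 child(ren)
  node 23: 1 child(ren)
  node 22: 0 child(ren)
  node 27: 0 child(ren)
Matching nodes: [2, 16, 22, 27]
Count of leaf nodes: 4


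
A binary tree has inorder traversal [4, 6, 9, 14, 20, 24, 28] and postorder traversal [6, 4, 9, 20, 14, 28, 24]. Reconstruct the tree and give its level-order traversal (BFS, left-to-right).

Inorder:   [4, 6, 9, 14, 20, 24, 28]
Postorder: [6, 4, 9, 20, 14, 28, 24]
Algorithm: postorder visits root last, so walk postorder right-to-left;
each value is the root of the current inorder slice — split it at that
value, recurse on the right subtree first, then the left.
Recursive splits:
  root=24; inorder splits into left=[4, 6, 9, 14, 20], right=[28]
  root=28; inorder splits into left=[], right=[]
  root=14; inorder splits into left=[4, 6, 9], right=[20]
  root=20; inorder splits into left=[], right=[]
  root=9; inorder splits into left=[4, 6], right=[]
  root=4; inorder splits into left=[], right=[6]
  root=6; inorder splits into left=[], right=[]
Reconstructed level-order: [24, 14, 28, 9, 20, 4, 6]


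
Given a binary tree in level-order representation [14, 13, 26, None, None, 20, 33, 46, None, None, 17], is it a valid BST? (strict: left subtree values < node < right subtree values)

Level-order array: [14, 13, 26, None, None, 20, 33, 46, None, None, 17]
Validate using subtree bounds (lo, hi): at each node, require lo < value < hi,
then recurse left with hi=value and right with lo=value.
Preorder trace (stopping at first violation):
  at node 14 with bounds (-inf, +inf): OK
  at node 13 with bounds (-inf, 14): OK
  at node 26 with bounds (14, +inf): OK
  at node 20 with bounds (14, 26): OK
  at node 46 with bounds (14, 20): VIOLATION
Node 46 violates its bound: not (14 < 46 < 20).
Result: Not a valid BST


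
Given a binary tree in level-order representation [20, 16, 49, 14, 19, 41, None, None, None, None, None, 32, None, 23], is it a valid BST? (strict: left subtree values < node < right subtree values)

Level-order array: [20, 16, 49, 14, 19, 41, None, None, None, None, None, 32, None, 23]
Validate using subtree bounds (lo, hi): at each node, require lo < value < hi,
then recurse left with hi=value and right with lo=value.
Preorder trace (stopping at first violation):
  at node 20 with bounds (-inf, +inf): OK
  at node 16 with bounds (-inf, 20): OK
  at node 14 with bounds (-inf, 16): OK
  at node 19 with bounds (16, 20): OK
  at node 49 with bounds (20, +inf): OK
  at node 41 with bounds (20, 49): OK
  at node 32 with bounds (20, 41): OK
  at node 23 with bounds (20, 32): OK
No violation found at any node.
Result: Valid BST


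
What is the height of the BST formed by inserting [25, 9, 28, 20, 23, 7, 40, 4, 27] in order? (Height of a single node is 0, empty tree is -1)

Insertion order: [25, 9, 28, 20, 23, 7, 40, 4, 27]
Tree (level-order array): [25, 9, 28, 7, 20, 27, 40, 4, None, None, 23]
Compute height bottom-up (empty subtree = -1):
  height(4) = 1 + max(-1, -1) = 0
  height(7) = 1 + max(0, -1) = 1
  height(23) = 1 + max(-1, -1) = 0
  height(20) = 1 + max(-1, 0) = 1
  height(9) = 1 + max(1, 1) = 2
  height(27) = 1 + max(-1, -1) = 0
  height(40) = 1 + max(-1, -1) = 0
  height(28) = 1 + max(0, 0) = 1
  height(25) = 1 + max(2, 1) = 3
Height = 3


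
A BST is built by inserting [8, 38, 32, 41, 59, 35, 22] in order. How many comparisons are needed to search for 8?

Search path for 8: 8
Found: True
Comparisons: 1


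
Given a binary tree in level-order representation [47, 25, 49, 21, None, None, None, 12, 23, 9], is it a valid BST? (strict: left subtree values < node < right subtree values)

Level-order array: [47, 25, 49, 21, None, None, None, 12, 23, 9]
Validate using subtree bounds (lo, hi): at each node, require lo < value < hi,
then recurse left with hi=value and right with lo=value.
Preorder trace (stopping at first violation):
  at node 47 with bounds (-inf, +inf): OK
  at node 25 with bounds (-inf, 47): OK
  at node 21 with bounds (-inf, 25): OK
  at node 12 with bounds (-inf, 21): OK
  at node 9 with bounds (-inf, 12): OK
  at node 23 with bounds (21, 25): OK
  at node 49 with bounds (47, +inf): OK
No violation found at any node.
Result: Valid BST


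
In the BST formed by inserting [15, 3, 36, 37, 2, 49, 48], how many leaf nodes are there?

Tree built from: [15, 3, 36, 37, 2, 49, 48]
Tree (level-order array): [15, 3, 36, 2, None, None, 37, None, None, None, 49, 48]
Rule: A leaf has 0 children.
Per-node child counts:
  node 15: 2 child(ren)
  node 3: 1 child(ren)
  node 2: 0 child(ren)
  node 36: 1 child(ren)
  node 37: 1 child(ren)
  node 49: 1 child(ren)
  node 48: 0 child(ren)
Matching nodes: [2, 48]
Count of leaf nodes: 2


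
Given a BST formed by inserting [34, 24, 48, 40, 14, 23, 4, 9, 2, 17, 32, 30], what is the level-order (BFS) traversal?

Tree insertion order: [34, 24, 48, 40, 14, 23, 4, 9, 2, 17, 32, 30]
Tree (level-order array): [34, 24, 48, 14, 32, 40, None, 4, 23, 30, None, None, None, 2, 9, 17]
BFS from the root, enqueuing left then right child of each popped node:
  queue [34] -> pop 34, enqueue [24, 48], visited so far: [34]
  queue [24, 48] -> pop 24, enqueue [14, 32], visited so far: [34, 24]
  queue [48, 14, 32] -> pop 48, enqueue [40], visited so far: [34, 24, 48]
  queue [14, 32, 40] -> pop 14, enqueue [4, 23], visited so far: [34, 24, 48, 14]
  queue [32, 40, 4, 23] -> pop 32, enqueue [30], visited so far: [34, 24, 48, 14, 32]
  queue [40, 4, 23, 30] -> pop 40, enqueue [none], visited so far: [34, 24, 48, 14, 32, 40]
  queue [4, 23, 30] -> pop 4, enqueue [2, 9], visited so far: [34, 24, 48, 14, 32, 40, 4]
  queue [23, 30, 2, 9] -> pop 23, enqueue [17], visited so far: [34, 24, 48, 14, 32, 40, 4, 23]
  queue [30, 2, 9, 17] -> pop 30, enqueue [none], visited so far: [34, 24, 48, 14, 32, 40, 4, 23, 30]
  queue [2, 9, 17] -> pop 2, enqueue [none], visited so far: [34, 24, 48, 14, 32, 40, 4, 23, 30, 2]
  queue [9, 17] -> pop 9, enqueue [none], visited so far: [34, 24, 48, 14, 32, 40, 4, 23, 30, 2, 9]
  queue [17] -> pop 17, enqueue [none], visited so far: [34, 24, 48, 14, 32, 40, 4, 23, 30, 2, 9, 17]
Result: [34, 24, 48, 14, 32, 40, 4, 23, 30, 2, 9, 17]


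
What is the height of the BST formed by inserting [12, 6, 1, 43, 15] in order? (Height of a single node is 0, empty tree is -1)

Insertion order: [12, 6, 1, 43, 15]
Tree (level-order array): [12, 6, 43, 1, None, 15]
Compute height bottom-up (empty subtree = -1):
  height(1) = 1 + max(-1, -1) = 0
  height(6) = 1 + max(0, -1) = 1
  height(15) = 1 + max(-1, -1) = 0
  height(43) = 1 + max(0, -1) = 1
  height(12) = 1 + max(1, 1) = 2
Height = 2


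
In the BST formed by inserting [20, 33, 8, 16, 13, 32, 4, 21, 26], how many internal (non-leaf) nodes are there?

Tree built from: [20, 33, 8, 16, 13, 32, 4, 21, 26]
Tree (level-order array): [20, 8, 33, 4, 16, 32, None, None, None, 13, None, 21, None, None, None, None, 26]
Rule: An internal node has at least one child.
Per-node child counts:
  node 20: 2 child(ren)
  node 8: 2 child(ren)
  node 4: 0 child(ren)
  node 16: 1 child(ren)
  node 13: 0 child(ren)
  node 33: 1 child(ren)
  node 32: 1 child(ren)
  node 21: 1 child(ren)
  node 26: 0 child(ren)
Matching nodes: [20, 8, 16, 33, 32, 21]
Count of internal (non-leaf) nodes: 6


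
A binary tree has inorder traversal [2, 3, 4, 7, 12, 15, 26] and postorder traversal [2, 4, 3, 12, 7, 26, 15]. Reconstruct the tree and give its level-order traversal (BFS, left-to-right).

Inorder:   [2, 3, 4, 7, 12, 15, 26]
Postorder: [2, 4, 3, 12, 7, 26, 15]
Algorithm: postorder visits root last, so walk postorder right-to-left;
each value is the root of the current inorder slice — split it at that
value, recurse on the right subtree first, then the left.
Recursive splits:
  root=15; inorder splits into left=[2, 3, 4, 7, 12], right=[26]
  root=26; inorder splits into left=[], right=[]
  root=7; inorder splits into left=[2, 3, 4], right=[12]
  root=12; inorder splits into left=[], right=[]
  root=3; inorder splits into left=[2], right=[4]
  root=4; inorder splits into left=[], right=[]
  root=2; inorder splits into left=[], right=[]
Reconstructed level-order: [15, 7, 26, 3, 12, 2, 4]


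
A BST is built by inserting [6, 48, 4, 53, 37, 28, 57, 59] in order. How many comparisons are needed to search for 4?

Search path for 4: 6 -> 4
Found: True
Comparisons: 2


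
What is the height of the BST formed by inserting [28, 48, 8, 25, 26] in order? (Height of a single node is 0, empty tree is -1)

Insertion order: [28, 48, 8, 25, 26]
Tree (level-order array): [28, 8, 48, None, 25, None, None, None, 26]
Compute height bottom-up (empty subtree = -1):
  height(26) = 1 + max(-1, -1) = 0
  height(25) = 1 + max(-1, 0) = 1
  height(8) = 1 + max(-1, 1) = 2
  height(48) = 1 + max(-1, -1) = 0
  height(28) = 1 + max(2, 0) = 3
Height = 3


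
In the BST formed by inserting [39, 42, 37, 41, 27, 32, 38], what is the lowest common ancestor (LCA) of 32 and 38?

Tree insertion order: [39, 42, 37, 41, 27, 32, 38]
Tree (level-order array): [39, 37, 42, 27, 38, 41, None, None, 32]
In a BST, the LCA of p=32, q=38 is the first node v on the
root-to-leaf path with p <= v <= q (go left if both < v, right if both > v).
Walk from root:
  at 39: both 32 and 38 < 39, go left
  at 37: 32 <= 37 <= 38, this is the LCA
LCA = 37


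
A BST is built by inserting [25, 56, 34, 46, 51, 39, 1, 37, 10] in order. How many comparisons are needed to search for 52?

Search path for 52: 25 -> 56 -> 34 -> 46 -> 51
Found: False
Comparisons: 5


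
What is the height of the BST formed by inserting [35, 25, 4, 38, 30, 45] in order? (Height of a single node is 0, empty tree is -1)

Insertion order: [35, 25, 4, 38, 30, 45]
Tree (level-order array): [35, 25, 38, 4, 30, None, 45]
Compute height bottom-up (empty subtree = -1):
  height(4) = 1 + max(-1, -1) = 0
  height(30) = 1 + max(-1, -1) = 0
  height(25) = 1 + max(0, 0) = 1
  height(45) = 1 + max(-1, -1) = 0
  height(38) = 1 + max(-1, 0) = 1
  height(35) = 1 + max(1, 1) = 2
Height = 2


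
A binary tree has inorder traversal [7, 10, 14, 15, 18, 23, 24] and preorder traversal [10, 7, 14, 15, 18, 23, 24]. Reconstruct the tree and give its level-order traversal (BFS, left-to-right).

Inorder:  [7, 10, 14, 15, 18, 23, 24]
Preorder: [10, 7, 14, 15, 18, 23, 24]
Algorithm: preorder visits root first, so consume preorder in order;
for each root, split the current inorder slice at that value into
left-subtree inorder and right-subtree inorder, then recurse.
Recursive splits:
  root=10; inorder splits into left=[7], right=[14, 15, 18, 23, 24]
  root=7; inorder splits into left=[], right=[]
  root=14; inorder splits into left=[], right=[15, 18, 23, 24]
  root=15; inorder splits into left=[], right=[18, 23, 24]
  root=18; inorder splits into left=[], right=[23, 24]
  root=23; inorder splits into left=[], right=[24]
  root=24; inorder splits into left=[], right=[]
Reconstructed level-order: [10, 7, 14, 15, 18, 23, 24]


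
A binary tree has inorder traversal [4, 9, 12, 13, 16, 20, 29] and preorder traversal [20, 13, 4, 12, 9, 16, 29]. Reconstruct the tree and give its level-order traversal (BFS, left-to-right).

Inorder:  [4, 9, 12, 13, 16, 20, 29]
Preorder: [20, 13, 4, 12, 9, 16, 29]
Algorithm: preorder visits root first, so consume preorder in order;
for each root, split the current inorder slice at that value into
left-subtree inorder and right-subtree inorder, then recurse.
Recursive splits:
  root=20; inorder splits into left=[4, 9, 12, 13, 16], right=[29]
  root=13; inorder splits into left=[4, 9, 12], right=[16]
  root=4; inorder splits into left=[], right=[9, 12]
  root=12; inorder splits into left=[9], right=[]
  root=9; inorder splits into left=[], right=[]
  root=16; inorder splits into left=[], right=[]
  root=29; inorder splits into left=[], right=[]
Reconstructed level-order: [20, 13, 29, 4, 16, 12, 9]


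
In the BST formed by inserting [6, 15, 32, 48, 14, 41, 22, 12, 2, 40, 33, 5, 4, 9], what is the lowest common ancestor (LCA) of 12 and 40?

Tree insertion order: [6, 15, 32, 48, 14, 41, 22, 12, 2, 40, 33, 5, 4, 9]
Tree (level-order array): [6, 2, 15, None, 5, 14, 32, 4, None, 12, None, 22, 48, None, None, 9, None, None, None, 41, None, None, None, 40, None, 33]
In a BST, the LCA of p=12, q=40 is the first node v on the
root-to-leaf path with p <= v <= q (go left if both < v, right if both > v).
Walk from root:
  at 6: both 12 and 40 > 6, go right
  at 15: 12 <= 15 <= 40, this is the LCA
LCA = 15


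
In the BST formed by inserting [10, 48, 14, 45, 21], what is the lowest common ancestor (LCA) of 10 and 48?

Tree insertion order: [10, 48, 14, 45, 21]
Tree (level-order array): [10, None, 48, 14, None, None, 45, 21]
In a BST, the LCA of p=10, q=48 is the first node v on the
root-to-leaf path with p <= v <= q (go left if both < v, right if both > v).
Walk from root:
  at 10: 10 <= 10 <= 48, this is the LCA
LCA = 10


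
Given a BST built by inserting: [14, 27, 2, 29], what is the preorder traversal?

Tree insertion order: [14, 27, 2, 29]
Tree (level-order array): [14, 2, 27, None, None, None, 29]
Preorder traversal: [14, 2, 27, 29]


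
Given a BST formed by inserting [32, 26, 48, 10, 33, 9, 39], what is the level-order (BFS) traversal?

Tree insertion order: [32, 26, 48, 10, 33, 9, 39]
Tree (level-order array): [32, 26, 48, 10, None, 33, None, 9, None, None, 39]
BFS from the root, enqueuing left then right child of each popped node:
  queue [32] -> pop 32, enqueue [26, 48], visited so far: [32]
  queue [26, 48] -> pop 26, enqueue [10], visited so far: [32, 26]
  queue [48, 10] -> pop 48, enqueue [33], visited so far: [32, 26, 48]
  queue [10, 33] -> pop 10, enqueue [9], visited so far: [32, 26, 48, 10]
  queue [33, 9] -> pop 33, enqueue [39], visited so far: [32, 26, 48, 10, 33]
  queue [9, 39] -> pop 9, enqueue [none], visited so far: [32, 26, 48, 10, 33, 9]
  queue [39] -> pop 39, enqueue [none], visited so far: [32, 26, 48, 10, 33, 9, 39]
Result: [32, 26, 48, 10, 33, 9, 39]


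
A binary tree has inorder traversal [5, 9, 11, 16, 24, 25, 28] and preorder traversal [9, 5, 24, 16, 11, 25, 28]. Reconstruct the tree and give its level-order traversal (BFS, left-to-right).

Inorder:  [5, 9, 11, 16, 24, 25, 28]
Preorder: [9, 5, 24, 16, 11, 25, 28]
Algorithm: preorder visits root first, so consume preorder in order;
for each root, split the current inorder slice at that value into
left-subtree inorder and right-subtree inorder, then recurse.
Recursive splits:
  root=9; inorder splits into left=[5], right=[11, 16, 24, 25, 28]
  root=5; inorder splits into left=[], right=[]
  root=24; inorder splits into left=[11, 16], right=[25, 28]
  root=16; inorder splits into left=[11], right=[]
  root=11; inorder splits into left=[], right=[]
  root=25; inorder splits into left=[], right=[28]
  root=28; inorder splits into left=[], right=[]
Reconstructed level-order: [9, 5, 24, 16, 25, 11, 28]


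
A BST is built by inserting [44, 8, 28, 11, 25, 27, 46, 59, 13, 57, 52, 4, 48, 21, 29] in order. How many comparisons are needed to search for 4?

Search path for 4: 44 -> 8 -> 4
Found: True
Comparisons: 3


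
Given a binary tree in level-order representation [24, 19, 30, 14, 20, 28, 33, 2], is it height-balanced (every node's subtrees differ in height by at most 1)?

Tree (level-order array): [24, 19, 30, 14, 20, 28, 33, 2]
Definition: a tree is height-balanced if, at every node, |h(left) - h(right)| <= 1 (empty subtree has height -1).
Bottom-up per-node check:
  node 2: h_left=-1, h_right=-1, diff=0 [OK], height=0
  node 14: h_left=0, h_right=-1, diff=1 [OK], height=1
  node 20: h_left=-1, h_right=-1, diff=0 [OK], height=0
  node 19: h_left=1, h_right=0, diff=1 [OK], height=2
  node 28: h_left=-1, h_right=-1, diff=0 [OK], height=0
  node 33: h_left=-1, h_right=-1, diff=0 [OK], height=0
  node 30: h_left=0, h_right=0, diff=0 [OK], height=1
  node 24: h_left=2, h_right=1, diff=1 [OK], height=3
All nodes satisfy the balance condition.
Result: Balanced


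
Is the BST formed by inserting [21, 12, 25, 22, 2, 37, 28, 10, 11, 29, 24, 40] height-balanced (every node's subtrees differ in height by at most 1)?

Tree (level-order array): [21, 12, 25, 2, None, 22, 37, None, 10, None, 24, 28, 40, None, 11, None, None, None, 29]
Definition: a tree is height-balanced if, at every node, |h(left) - h(right)| <= 1 (empty subtree has height -1).
Bottom-up per-node check:
  node 11: h_left=-1, h_right=-1, diff=0 [OK], height=0
  node 10: h_left=-1, h_right=0, diff=1 [OK], height=1
  node 2: h_left=-1, h_right=1, diff=2 [FAIL (|-1-1|=2 > 1)], height=2
  node 12: h_left=2, h_right=-1, diff=3 [FAIL (|2--1|=3 > 1)], height=3
  node 24: h_left=-1, h_right=-1, diff=0 [OK], height=0
  node 22: h_left=-1, h_right=0, diff=1 [OK], height=1
  node 29: h_left=-1, h_right=-1, diff=0 [OK], height=0
  node 28: h_left=-1, h_right=0, diff=1 [OK], height=1
  node 40: h_left=-1, h_right=-1, diff=0 [OK], height=0
  node 37: h_left=1, h_right=0, diff=1 [OK], height=2
  node 25: h_left=1, h_right=2, diff=1 [OK], height=3
  node 21: h_left=3, h_right=3, diff=0 [OK], height=4
Node 2 violates the condition: |-1 - 1| = 2 > 1.
Result: Not balanced


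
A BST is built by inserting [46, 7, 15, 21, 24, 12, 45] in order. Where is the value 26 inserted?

Starting tree (level order): [46, 7, None, None, 15, 12, 21, None, None, None, 24, None, 45]
Insertion path: 46 -> 7 -> 15 -> 21 -> 24 -> 45
Result: insert 26 as left child of 45
Final tree (level order): [46, 7, None, None, 15, 12, 21, None, None, None, 24, None, 45, 26]


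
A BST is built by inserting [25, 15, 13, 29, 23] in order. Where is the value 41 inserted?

Starting tree (level order): [25, 15, 29, 13, 23]
Insertion path: 25 -> 29
Result: insert 41 as right child of 29
Final tree (level order): [25, 15, 29, 13, 23, None, 41]


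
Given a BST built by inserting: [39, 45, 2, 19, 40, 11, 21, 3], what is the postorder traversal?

Tree insertion order: [39, 45, 2, 19, 40, 11, 21, 3]
Tree (level-order array): [39, 2, 45, None, 19, 40, None, 11, 21, None, None, 3]
Postorder traversal: [3, 11, 21, 19, 2, 40, 45, 39]


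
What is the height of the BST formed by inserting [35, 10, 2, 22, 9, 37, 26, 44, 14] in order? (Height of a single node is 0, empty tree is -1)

Insertion order: [35, 10, 2, 22, 9, 37, 26, 44, 14]
Tree (level-order array): [35, 10, 37, 2, 22, None, 44, None, 9, 14, 26]
Compute height bottom-up (empty subtree = -1):
  height(9) = 1 + max(-1, -1) = 0
  height(2) = 1 + max(-1, 0) = 1
  height(14) = 1 + max(-1, -1) = 0
  height(26) = 1 + max(-1, -1) = 0
  height(22) = 1 + max(0, 0) = 1
  height(10) = 1 + max(1, 1) = 2
  height(44) = 1 + max(-1, -1) = 0
  height(37) = 1 + max(-1, 0) = 1
  height(35) = 1 + max(2, 1) = 3
Height = 3


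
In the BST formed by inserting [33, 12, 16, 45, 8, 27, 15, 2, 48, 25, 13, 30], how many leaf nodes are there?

Tree built from: [33, 12, 16, 45, 8, 27, 15, 2, 48, 25, 13, 30]
Tree (level-order array): [33, 12, 45, 8, 16, None, 48, 2, None, 15, 27, None, None, None, None, 13, None, 25, 30]
Rule: A leaf has 0 children.
Per-node child counts:
  node 33: 2 child(ren)
  node 12: 2 child(ren)
  node 8: 1 child(ren)
  node 2: 0 child(ren)
  node 16: 2 child(ren)
  node 15: 1 child(ren)
  node 13: 0 child(ren)
  node 27: 2 child(ren)
  node 25: 0 child(ren)
  node 30: 0 child(ren)
  node 45: 1 child(ren)
  node 48: 0 child(ren)
Matching nodes: [2, 13, 25, 30, 48]
Count of leaf nodes: 5


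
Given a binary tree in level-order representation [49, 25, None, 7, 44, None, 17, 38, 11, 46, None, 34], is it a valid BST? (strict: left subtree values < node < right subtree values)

Level-order array: [49, 25, None, 7, 44, None, 17, 38, 11, 46, None, 34]
Validate using subtree bounds (lo, hi): at each node, require lo < value < hi,
then recurse left with hi=value and right with lo=value.
Preorder trace (stopping at first violation):
  at node 49 with bounds (-inf, +inf): OK
  at node 25 with bounds (-inf, 49): OK
  at node 7 with bounds (-inf, 25): OK
  at node 17 with bounds (7, 25): OK
  at node 46 with bounds (7, 17): VIOLATION
Node 46 violates its bound: not (7 < 46 < 17).
Result: Not a valid BST


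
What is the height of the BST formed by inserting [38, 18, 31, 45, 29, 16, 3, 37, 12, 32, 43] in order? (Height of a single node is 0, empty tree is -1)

Insertion order: [38, 18, 31, 45, 29, 16, 3, 37, 12, 32, 43]
Tree (level-order array): [38, 18, 45, 16, 31, 43, None, 3, None, 29, 37, None, None, None, 12, None, None, 32]
Compute height bottom-up (empty subtree = -1):
  height(12) = 1 + max(-1, -1) = 0
  height(3) = 1 + max(-1, 0) = 1
  height(16) = 1 + max(1, -1) = 2
  height(29) = 1 + max(-1, -1) = 0
  height(32) = 1 + max(-1, -1) = 0
  height(37) = 1 + max(0, -1) = 1
  height(31) = 1 + max(0, 1) = 2
  height(18) = 1 + max(2, 2) = 3
  height(43) = 1 + max(-1, -1) = 0
  height(45) = 1 + max(0, -1) = 1
  height(38) = 1 + max(3, 1) = 4
Height = 4


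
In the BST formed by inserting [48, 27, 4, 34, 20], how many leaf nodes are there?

Tree built from: [48, 27, 4, 34, 20]
Tree (level-order array): [48, 27, None, 4, 34, None, 20]
Rule: A leaf has 0 children.
Per-node child counts:
  node 48: 1 child(ren)
  node 27: 2 child(ren)
  node 4: 1 child(ren)
  node 20: 0 child(ren)
  node 34: 0 child(ren)
Matching nodes: [20, 34]
Count of leaf nodes: 2


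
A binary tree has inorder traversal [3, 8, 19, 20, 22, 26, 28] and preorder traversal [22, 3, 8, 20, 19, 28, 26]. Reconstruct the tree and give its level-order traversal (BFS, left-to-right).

Inorder:  [3, 8, 19, 20, 22, 26, 28]
Preorder: [22, 3, 8, 20, 19, 28, 26]
Algorithm: preorder visits root first, so consume preorder in order;
for each root, split the current inorder slice at that value into
left-subtree inorder and right-subtree inorder, then recurse.
Recursive splits:
  root=22; inorder splits into left=[3, 8, 19, 20], right=[26, 28]
  root=3; inorder splits into left=[], right=[8, 19, 20]
  root=8; inorder splits into left=[], right=[19, 20]
  root=20; inorder splits into left=[19], right=[]
  root=19; inorder splits into left=[], right=[]
  root=28; inorder splits into left=[26], right=[]
  root=26; inorder splits into left=[], right=[]
Reconstructed level-order: [22, 3, 28, 8, 26, 20, 19]


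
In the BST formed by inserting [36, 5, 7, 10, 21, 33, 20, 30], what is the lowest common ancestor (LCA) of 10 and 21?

Tree insertion order: [36, 5, 7, 10, 21, 33, 20, 30]
Tree (level-order array): [36, 5, None, None, 7, None, 10, None, 21, 20, 33, None, None, 30]
In a BST, the LCA of p=10, q=21 is the first node v on the
root-to-leaf path with p <= v <= q (go left if both < v, right if both > v).
Walk from root:
  at 36: both 10 and 21 < 36, go left
  at 5: both 10 and 21 > 5, go right
  at 7: both 10 and 21 > 7, go right
  at 10: 10 <= 10 <= 21, this is the LCA
LCA = 10


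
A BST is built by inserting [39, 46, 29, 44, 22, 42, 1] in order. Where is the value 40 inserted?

Starting tree (level order): [39, 29, 46, 22, None, 44, None, 1, None, 42]
Insertion path: 39 -> 46 -> 44 -> 42
Result: insert 40 as left child of 42
Final tree (level order): [39, 29, 46, 22, None, 44, None, 1, None, 42, None, None, None, 40]


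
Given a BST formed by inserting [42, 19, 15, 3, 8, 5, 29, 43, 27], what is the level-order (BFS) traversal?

Tree insertion order: [42, 19, 15, 3, 8, 5, 29, 43, 27]
Tree (level-order array): [42, 19, 43, 15, 29, None, None, 3, None, 27, None, None, 8, None, None, 5]
BFS from the root, enqueuing left then right child of each popped node:
  queue [42] -> pop 42, enqueue [19, 43], visited so far: [42]
  queue [19, 43] -> pop 19, enqueue [15, 29], visited so far: [42, 19]
  queue [43, 15, 29] -> pop 43, enqueue [none], visited so far: [42, 19, 43]
  queue [15, 29] -> pop 15, enqueue [3], visited so far: [42, 19, 43, 15]
  queue [29, 3] -> pop 29, enqueue [27], visited so far: [42, 19, 43, 15, 29]
  queue [3, 27] -> pop 3, enqueue [8], visited so far: [42, 19, 43, 15, 29, 3]
  queue [27, 8] -> pop 27, enqueue [none], visited so far: [42, 19, 43, 15, 29, 3, 27]
  queue [8] -> pop 8, enqueue [5], visited so far: [42, 19, 43, 15, 29, 3, 27, 8]
  queue [5] -> pop 5, enqueue [none], visited so far: [42, 19, 43, 15, 29, 3, 27, 8, 5]
Result: [42, 19, 43, 15, 29, 3, 27, 8, 5]
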